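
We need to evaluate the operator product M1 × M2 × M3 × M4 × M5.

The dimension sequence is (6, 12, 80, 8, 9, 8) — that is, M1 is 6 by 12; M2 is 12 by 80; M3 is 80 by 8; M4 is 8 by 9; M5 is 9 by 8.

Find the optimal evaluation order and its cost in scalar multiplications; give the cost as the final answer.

Adjacent pairs: M1M2 = 6·12·80 = 5760; M2M3 = 12·80·8 = 7680; M3M4 = 80·8·9 = 5760; M4M5 = 8·9·8 = 576.
Length 3: M1..M3: k=1: 0+7680+6·12·8=8256; k=2: 5760+0+6·80·8=9600 → min 8256 | M2..M4: k=2: 0+5760+12·80·9=14400; k=3: 7680+0+12·8·9=8544 → min 8544 | M3..M5: k=3: 0+576+80·8·8=5696; k=4: 5760+0+80·9·8=11520 → min 5696.
Length 4: M1..M4: k=1: 0+8544+6·12·9=9192; k=2: 5760+5760+6·80·9=15840; k=3: 8256+0+6·8·9=8688 → min 8688 | M2..M5: k=2: 0+5696+12·80·8=13376; k=3: 7680+576+12·8·8=9024; k=4: 8544+0+12·9·8=9408 → min 9024.
Length 5: M1..M5: k=1: 0+9024+6·12·8=9600; k=2: 5760+5696+6·80·8=15296; k=3: 8256+576+6·8·8=9216; k=4: 8688+0+6·9·8=9120 → min 9120.
Optimal parenthesization: (((M1 × (M2 × M3)) × M4) × M5) with cost 9120.

9120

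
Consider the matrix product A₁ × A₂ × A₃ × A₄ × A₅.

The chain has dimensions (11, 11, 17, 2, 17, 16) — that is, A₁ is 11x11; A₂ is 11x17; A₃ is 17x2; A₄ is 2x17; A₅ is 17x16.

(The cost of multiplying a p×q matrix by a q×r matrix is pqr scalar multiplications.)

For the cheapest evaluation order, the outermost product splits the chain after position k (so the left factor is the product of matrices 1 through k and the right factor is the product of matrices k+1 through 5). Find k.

Adjacent pairs: A₁A₂ = 11·11·17 = 2057; A₂A₃ = 11·17·2 = 374; A₃A₄ = 17·2·17 = 578; A₄A₅ = 2·17·16 = 544.
Length 3: A₁..A₃: k=1: 0+374+11·11·2=616; k=2: 2057+0+11·17·2=2431 → min 616 | A₂..A₄: k=2: 0+578+11·17·17=3757; k=3: 374+0+11·2·17=748 → min 748 | A₃..A₅: k=3: 0+544+17·2·16=1088; k=4: 578+0+17·17·16=5202 → min 1088.
Length 4: A₁..A₄: k=1: 0+748+11·11·17=2805; k=2: 2057+578+11·17·17=5814; k=3: 616+0+11·2·17=990 → min 990 | A₂..A₅: k=2: 0+1088+11·17·16=4080; k=3: 374+544+11·2·16=1270; k=4: 748+0+11·17·16=3740 → min 1270.
Top-level splits: k=1: (A₁..A₁)·(A₂..A₅) → 0+1270+11·11·16 = 3206; k=2: (A₁..A₂)·(A₃..A₅) → 2057+1088+11·17·16 = 6137; k=3: (A₁..A₃)·(A₄..A₅) → 616+544+11·2·16 = 1512; k=4: (A₁..A₄)·(A₅..A₅) → 990+0+11·17·16 = 3982.
Best split is after A₃, i.e. k = 3.

3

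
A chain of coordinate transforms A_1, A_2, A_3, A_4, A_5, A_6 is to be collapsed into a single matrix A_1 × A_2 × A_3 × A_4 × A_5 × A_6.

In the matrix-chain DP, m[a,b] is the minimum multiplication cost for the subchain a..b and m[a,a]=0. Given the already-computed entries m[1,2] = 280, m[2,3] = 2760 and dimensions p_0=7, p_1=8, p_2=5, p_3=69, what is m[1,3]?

2695

m[1,3] = min over k∈[1,2] of m[1,k]+m[k+1,3]+p_{0}·p_k·p_{3}.
k=1: 0 + 2760 + 7·8·69 = 6624; k=2: 280 + 0 + 7·5·69 = 2695.
Minimum: 2695 at k=2.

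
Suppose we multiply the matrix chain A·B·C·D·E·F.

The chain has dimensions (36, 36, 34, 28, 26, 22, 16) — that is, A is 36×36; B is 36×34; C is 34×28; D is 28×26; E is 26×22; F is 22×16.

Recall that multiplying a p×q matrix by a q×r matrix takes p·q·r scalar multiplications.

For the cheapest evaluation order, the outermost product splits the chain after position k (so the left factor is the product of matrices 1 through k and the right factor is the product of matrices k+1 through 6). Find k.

1

Adjacent pairs: AB = 36·36·34 = 44064; BC = 36·34·28 = 34272; CD = 34·28·26 = 24752; DE = 28·26·22 = 16016; EF = 26·22·16 = 9152.
Length 3: A..C: k=1: 0+34272+36·36·28=70560; k=2: 44064+0+36·34·28=78336 → min 70560 | B..D: k=2: 0+24752+36·34·26=56576; k=3: 34272+0+36·28·26=60480 → min 56576 | C..E: k=3: 0+16016+34·28·22=36960; k=4: 24752+0+34·26·22=44200 → min 36960 | D..F: k=4: 0+9152+28·26·16=20800; k=5: 16016+0+28·22·16=25872 → min 20800.
Length 4: A..D: k=1: 0+56576+36·36·26=90272; k=2: 44064+24752+36·34·26=100640; k=3: 70560+0+36·28·26=96768 → min 90272 | B..E: k=2: 0+36960+36·34·22=63888; k=3: 34272+16016+36·28·22=72464; k=4: 56576+0+36·26·22=77168 → min 63888 | C..F: k=3: 0+20800+34·28·16=36032; k=4: 24752+9152+34·26·16=48048; k=5: 36960+0+34·22·16=48928 → min 36032.
Length 5: A..E: k=1: 0+63888+36·36·22=92400; k=2: 44064+36960+36·34·22=107952; k=3: 70560+16016+36·28·22=108752; k=4: 90272+0+36·26·22=110864 → min 92400 | B..F: k=2: 0+36032+36·34·16=55616; k=3: 34272+20800+36·28·16=71200; k=4: 56576+9152+36·26·16=80704; k=5: 63888+0+36·22·16=76560 → min 55616.
Top-level splits: k=1: (A..A)·(B..F) → 0+55616+36·36·16 = 76352; k=2: (A..B)·(C..F) → 44064+36032+36·34·16 = 99680; k=3: (A..C)·(D..F) → 70560+20800+36·28·16 = 107488; k=4: (A..D)·(E..F) → 90272+9152+36·26·16 = 114400; k=5: (A..E)·(F..F) → 92400+0+36·22·16 = 105072.
Best split is after A, i.e. k = 1.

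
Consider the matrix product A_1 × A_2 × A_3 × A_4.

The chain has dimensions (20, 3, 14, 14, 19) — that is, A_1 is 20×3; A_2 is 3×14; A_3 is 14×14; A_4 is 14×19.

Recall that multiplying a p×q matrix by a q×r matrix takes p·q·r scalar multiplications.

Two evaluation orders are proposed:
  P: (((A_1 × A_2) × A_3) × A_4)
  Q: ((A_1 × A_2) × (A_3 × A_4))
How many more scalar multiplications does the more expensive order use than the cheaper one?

Order P = (((A_1 × A_2) × A_3) × A_4): (A_1 × A_2): 20×3 by 3×14 → 20×14, cost 20·3·14 = 840; ((A_1 × A_2) × A_3): 20×14 by 14×14 → 20×14, cost 20·14·14 = 3920; cumulative 4760; (((A_1 × A_2) × A_3) × A_4): 20×14 by 14×19 → 20×19, cost 20·14·19 = 5320; cumulative 10080. Total 10080.
Order Q = ((A_1 × A_2) × (A_3 × A_4)): (A_1 × A_2): 20×3 by 3×14 → 20×14, cost 20·3·14 = 840; (A_3 × A_4): 14×14 by 14×19 → 14×19, cost 14·14·19 = 3724; ((A_1 × A_2) × (A_3 × A_4)): 20×14 by 14×19 → 20×19, cost 20·14·19 = 5320; cumulative 9884. Total 9884.
Difference: |10080 − 9884| = 196.

196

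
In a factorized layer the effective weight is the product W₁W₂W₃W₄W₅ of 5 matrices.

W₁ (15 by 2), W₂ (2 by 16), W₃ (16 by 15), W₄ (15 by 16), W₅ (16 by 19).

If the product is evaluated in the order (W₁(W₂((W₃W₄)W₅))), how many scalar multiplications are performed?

9882

(W₃W₄): 16×15 by 15×16 → 16×16, cost 16·15·16 = 3840
((W₃W₄)W₅): 16×16 by 16×19 → 16×19, cost 16·16·19 = 4864; cumulative 8704
(W₂((W₃W₄)W₅)): 2×16 by 16×19 → 2×19, cost 2·16·19 = 608; cumulative 9312
(W₁(W₂((W₃W₄)W₅))): 15×2 by 2×19 → 15×19, cost 15·2·19 = 570; cumulative 9882
Total: 9882 scalar multiplications.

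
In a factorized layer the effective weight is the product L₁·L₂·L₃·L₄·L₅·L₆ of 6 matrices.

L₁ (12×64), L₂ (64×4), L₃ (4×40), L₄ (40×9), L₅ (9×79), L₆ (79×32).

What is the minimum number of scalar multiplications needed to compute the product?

Adjacent pairs: L₁L₂ = 12·64·4 = 3072; L₂L₃ = 64·4·40 = 10240; L₃L₄ = 4·40·9 = 1440; L₄L₅ = 40·9·79 = 28440; L₅L₆ = 9·79·32 = 22752.
Length 3: L₁..L₃: k=1: 0+10240+12·64·40=40960; k=2: 3072+0+12·4·40=4992 → min 4992 | L₂..L₄: k=2: 0+1440+64·4·9=3744; k=3: 10240+0+64·40·9=33280 → min 3744 | L₃..L₅: k=3: 0+28440+4·40·79=41080; k=4: 1440+0+4·9·79=4284 → min 4284 | L₄..L₆: k=4: 0+22752+40·9·32=34272; k=5: 28440+0+40·79·32=129560 → min 34272.
Length 4: L₁..L₄: k=1: 0+3744+12·64·9=10656; k=2: 3072+1440+12·4·9=4944; k=3: 4992+0+12·40·9=9312 → min 4944 | L₂..L₅: k=2: 0+4284+64·4·79=24508; k=3: 10240+28440+64·40·79=240920; k=4: 3744+0+64·9·79=49248 → min 24508 | L₃..L₆: k=3: 0+34272+4·40·32=39392; k=4: 1440+22752+4·9·32=25344; k=5: 4284+0+4·79·32=14396 → min 14396.
Length 5: L₁..L₅: k=1: 0+24508+12·64·79=85180; k=2: 3072+4284+12·4·79=11148; k=3: 4992+28440+12·40·79=71352; k=4: 4944+0+12·9·79=13476 → min 11148 | L₂..L₆: k=2: 0+14396+64·4·32=22588; k=3: 10240+34272+64·40·32=126432; k=4: 3744+22752+64·9·32=44928; k=5: 24508+0+64·79·32=186300 → min 22588.
Length 6: L₁..L₆: k=1: 0+22588+12·64·32=47164; k=2: 3072+14396+12·4·32=19004; k=3: 4992+34272+12·40·32=54624; k=4: 4944+22752+12·9·32=31152; k=5: 11148+0+12·79·32=41484 → min 19004.
Optimal order: ((L₁·L₂)·(((L₃·L₄)·L₅)·L₆)) with cost 19004.

19004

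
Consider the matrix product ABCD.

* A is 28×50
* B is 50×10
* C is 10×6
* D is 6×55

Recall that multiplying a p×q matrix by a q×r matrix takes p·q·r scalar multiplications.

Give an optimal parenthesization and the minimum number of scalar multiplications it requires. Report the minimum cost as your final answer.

Adjacent pairs: AB = 28·50·10 = 14000; BC = 50·10·6 = 3000; CD = 10·6·55 = 3300.
Length 3: A..C: k=1: 0+3000+28·50·6=11400; k=2: 14000+0+28·10·6=15680 → min 11400 | B..D: k=2: 0+3300+50·10·55=30800; k=3: 3000+0+50·6·55=19500 → min 19500.
Length 4: A..D: k=1: 0+19500+28·50·55=96500; k=2: 14000+3300+28·10·55=32700; k=3: 11400+0+28·6·55=20640 → min 20640.
Optimal parenthesization: ((A(BC))D) with cost 20640.

20640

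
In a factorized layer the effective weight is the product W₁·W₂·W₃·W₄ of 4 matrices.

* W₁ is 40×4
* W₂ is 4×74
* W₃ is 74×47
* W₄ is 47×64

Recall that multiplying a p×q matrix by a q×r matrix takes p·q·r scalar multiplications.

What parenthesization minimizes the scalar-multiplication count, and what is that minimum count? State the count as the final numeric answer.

36184

Adjacent pairs: W₁W₂ = 40·4·74 = 11840; W₂W₃ = 4·74·47 = 13912; W₃W₄ = 74·47·64 = 222592.
Length 3: W₁..W₃: k=1: 0+13912+40·4·47=21432; k=2: 11840+0+40·74·47=150960 → min 21432 | W₂..W₄: k=2: 0+222592+4·74·64=241536; k=3: 13912+0+4·47·64=25944 → min 25944.
Length 4: W₁..W₄: k=1: 0+25944+40·4·64=36184; k=2: 11840+222592+40·74·64=423872; k=3: 21432+0+40·47·64=141752 → min 36184.
Optimal parenthesization: (W₁·((W₂·W₃)·W₄)) with cost 36184.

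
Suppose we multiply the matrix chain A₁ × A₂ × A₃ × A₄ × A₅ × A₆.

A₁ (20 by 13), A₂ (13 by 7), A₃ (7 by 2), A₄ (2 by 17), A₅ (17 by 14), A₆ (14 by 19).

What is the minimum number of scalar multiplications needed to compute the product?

Adjacent pairs: A₁A₂ = 20·13·7 = 1820; A₂A₃ = 13·7·2 = 182; A₃A₄ = 7·2·17 = 238; A₄A₅ = 2·17·14 = 476; A₅A₆ = 17·14·19 = 4522.
Length 3: A₁..A₃: k=1: 0+182+20·13·2=702; k=2: 1820+0+20·7·2=2100 → min 702 | A₂..A₄: k=2: 0+238+13·7·17=1785; k=3: 182+0+13·2·17=624 → min 624 | A₃..A₅: k=3: 0+476+7·2·14=672; k=4: 238+0+7·17·14=1904 → min 672 | A₄..A₆: k=4: 0+4522+2·17·19=5168; k=5: 476+0+2·14·19=1008 → min 1008.
Length 4: A₁..A₄: k=1: 0+624+20·13·17=5044; k=2: 1820+238+20·7·17=4438; k=3: 702+0+20·2·17=1382 → min 1382 | A₂..A₅: k=2: 0+672+13·7·14=1946; k=3: 182+476+13·2·14=1022; k=4: 624+0+13·17·14=3718 → min 1022 | A₃..A₆: k=3: 0+1008+7·2·19=1274; k=4: 238+4522+7·17·19=7021; k=5: 672+0+7·14·19=2534 → min 1274.
Length 5: A₁..A₅: k=1: 0+1022+20·13·14=4662; k=2: 1820+672+20·7·14=4452; k=3: 702+476+20·2·14=1738; k=4: 1382+0+20·17·14=6142 → min 1738 | A₂..A₆: k=2: 0+1274+13·7·19=3003; k=3: 182+1008+13·2·19=1684; k=4: 624+4522+13·17·19=9345; k=5: 1022+0+13·14·19=4480 → min 1684.
Length 6: A₁..A₆: k=1: 0+1684+20·13·19=6624; k=2: 1820+1274+20·7·19=5754; k=3: 702+1008+20·2·19=2470; k=4: 1382+4522+20·17·19=12364; k=5: 1738+0+20·14·19=7058 → min 2470.
Optimal order: ((A₁ × (A₂ × A₃)) × ((A₄ × A₅) × A₆)) with cost 2470.

2470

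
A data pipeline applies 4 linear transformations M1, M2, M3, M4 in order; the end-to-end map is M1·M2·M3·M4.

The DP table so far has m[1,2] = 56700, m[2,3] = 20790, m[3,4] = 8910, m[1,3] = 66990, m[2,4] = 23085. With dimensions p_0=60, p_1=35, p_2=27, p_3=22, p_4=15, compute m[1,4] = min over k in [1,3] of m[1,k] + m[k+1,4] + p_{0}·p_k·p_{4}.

m[1,4] = min over k∈[1,3] of m[1,k]+m[k+1,4]+p_{0}·p_k·p_{4}.
k=1: 0 + 23085 + 60·35·15 = 54585; k=2: 56700 + 8910 + 60·27·15 = 89910; k=3: 66990 + 0 + 60·22·15 = 86790.
Minimum: 54585 at k=1.

54585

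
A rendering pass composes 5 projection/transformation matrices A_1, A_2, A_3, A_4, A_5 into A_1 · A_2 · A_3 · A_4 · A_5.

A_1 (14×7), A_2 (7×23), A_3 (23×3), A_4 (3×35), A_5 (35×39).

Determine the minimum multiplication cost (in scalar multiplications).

6510

Adjacent pairs: A_1A_2 = 14·7·23 = 2254; A_2A_3 = 7·23·3 = 483; A_3A_4 = 23·3·35 = 2415; A_4A_5 = 3·35·39 = 4095.
Length 3: A_1..A_3: k=1: 0+483+14·7·3=777; k=2: 2254+0+14·23·3=3220 → min 777 | A_2..A_4: k=2: 0+2415+7·23·35=8050; k=3: 483+0+7·3·35=1218 → min 1218 | A_3..A_5: k=3: 0+4095+23·3·39=6786; k=4: 2415+0+23·35·39=33810 → min 6786.
Length 4: A_1..A_4: k=1: 0+1218+14·7·35=4648; k=2: 2254+2415+14·23·35=15939; k=3: 777+0+14·3·35=2247 → min 2247 | A_2..A_5: k=2: 0+6786+7·23·39=13065; k=3: 483+4095+7·3·39=5397; k=4: 1218+0+7·35·39=10773 → min 5397.
Length 5: A_1..A_5: k=1: 0+5397+14·7·39=9219; k=2: 2254+6786+14·23·39=21598; k=3: 777+4095+14·3·39=6510; k=4: 2247+0+14·35·39=21357 → min 6510.
Optimal order: ((A_1 · (A_2 · A_3)) · (A_4 · A_5)) with cost 6510.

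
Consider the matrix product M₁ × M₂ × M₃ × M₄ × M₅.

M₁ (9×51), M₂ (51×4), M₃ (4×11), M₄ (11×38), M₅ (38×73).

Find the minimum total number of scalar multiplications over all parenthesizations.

Adjacent pairs: M₁M₂ = 9·51·4 = 1836; M₂M₃ = 51·4·11 = 2244; M₃M₄ = 4·11·38 = 1672; M₄M₅ = 11·38·73 = 30514.
Length 3: M₁..M₃: k=1: 0+2244+9·51·11=7293; k=2: 1836+0+9·4·11=2232 → min 2232 | M₂..M₄: k=2: 0+1672+51·4·38=9424; k=3: 2244+0+51·11·38=23562 → min 9424 | M₃..M₅: k=3: 0+30514+4·11·73=33726; k=4: 1672+0+4·38·73=12768 → min 12768.
Length 4: M₁..M₄: k=1: 0+9424+9·51·38=26866; k=2: 1836+1672+9·4·38=4876; k=3: 2232+0+9·11·38=5994 → min 4876 | M₂..M₅: k=2: 0+12768+51·4·73=27660; k=3: 2244+30514+51·11·73=73711; k=4: 9424+0+51·38·73=150898 → min 27660.
Length 5: M₁..M₅: k=1: 0+27660+9·51·73=61167; k=2: 1836+12768+9·4·73=17232; k=3: 2232+30514+9·11·73=39973; k=4: 4876+0+9·38·73=29842 → min 17232.
Optimal order: ((M₁ × M₂) × ((M₃ × M₄) × M₅)) with cost 17232.

17232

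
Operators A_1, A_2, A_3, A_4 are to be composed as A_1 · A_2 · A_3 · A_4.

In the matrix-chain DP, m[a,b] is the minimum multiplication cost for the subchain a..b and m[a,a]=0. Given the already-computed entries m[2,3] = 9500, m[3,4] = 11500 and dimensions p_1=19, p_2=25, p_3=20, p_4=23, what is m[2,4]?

m[2,4] = min over k∈[2,3] of m[2,k]+m[k+1,4]+p_{1}·p_k·p_{4}.
k=2: 0 + 11500 + 19·25·23 = 22425; k=3: 9500 + 0 + 19·20·23 = 18240.
Minimum: 18240 at k=3.

18240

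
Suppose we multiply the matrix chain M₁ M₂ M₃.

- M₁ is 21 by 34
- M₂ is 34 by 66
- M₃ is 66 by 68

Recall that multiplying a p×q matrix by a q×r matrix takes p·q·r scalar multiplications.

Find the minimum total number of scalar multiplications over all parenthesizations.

Order (M₁ (M₂ M₃)): (M₂ M₃): 34×66 by 66×68 → 34×68, cost 34·66·68 = 152592; (M₁ (M₂ M₃)): 21×34 by 34×68 → 21×68, cost 21·34·68 = 48552; cumulative 201144. Total 201144.
Order ((M₁ M₂) M₃): (M₁ M₂): 21×34 by 34×66 → 21×66, cost 21·34·66 = 47124; ((M₁ M₂) M₃): 21×66 by 66×68 → 21×68, cost 21·66·68 = 94248; cumulative 141372. Total 141372.
Minimum: 141372.

141372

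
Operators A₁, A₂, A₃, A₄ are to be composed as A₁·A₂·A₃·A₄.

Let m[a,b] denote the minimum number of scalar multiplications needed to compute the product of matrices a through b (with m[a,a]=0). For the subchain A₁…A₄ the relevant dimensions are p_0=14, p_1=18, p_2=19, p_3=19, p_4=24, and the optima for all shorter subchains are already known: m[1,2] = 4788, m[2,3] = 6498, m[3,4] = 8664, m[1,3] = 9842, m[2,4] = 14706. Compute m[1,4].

16226

m[1,4] = min over k∈[1,3] of m[1,k]+m[k+1,4]+p_{0}·p_k·p_{4}.
k=1: 0 + 14706 + 14·18·24 = 20754; k=2: 4788 + 8664 + 14·19·24 = 19836; k=3: 9842 + 0 + 14·19·24 = 16226.
Minimum: 16226 at k=3.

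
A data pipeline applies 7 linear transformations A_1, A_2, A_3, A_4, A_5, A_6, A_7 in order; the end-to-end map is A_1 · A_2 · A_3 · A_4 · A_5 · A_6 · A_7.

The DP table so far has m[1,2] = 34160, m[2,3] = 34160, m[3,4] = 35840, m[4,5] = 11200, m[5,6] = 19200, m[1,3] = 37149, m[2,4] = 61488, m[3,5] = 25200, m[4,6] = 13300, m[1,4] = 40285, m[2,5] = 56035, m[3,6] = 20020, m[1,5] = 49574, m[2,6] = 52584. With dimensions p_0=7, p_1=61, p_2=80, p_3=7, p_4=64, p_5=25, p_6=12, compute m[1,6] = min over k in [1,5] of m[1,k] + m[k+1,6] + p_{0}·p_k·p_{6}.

m[1,6] = min over k∈[1,5] of m[1,k]+m[k+1,6]+p_{0}·p_k·p_{6}.
k=1: 0 + 52584 + 7·61·12 = 57708; k=2: 34160 + 20020 + 7·80·12 = 60900; k=3: 37149 + 13300 + 7·7·12 = 51037; k=4: 40285 + 19200 + 7·64·12 = 64861; k=5: 49574 + 0 + 7·25·12 = 51674.
Minimum: 51037 at k=3.

51037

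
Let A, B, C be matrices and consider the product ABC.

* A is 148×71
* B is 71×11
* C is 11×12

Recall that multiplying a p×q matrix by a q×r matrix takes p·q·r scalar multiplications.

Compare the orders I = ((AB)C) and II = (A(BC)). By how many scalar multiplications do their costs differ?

Order I = ((AB)C): (AB): 148×71 by 71×11 → 148×11, cost 148·71·11 = 115588; ((AB)C): 148×11 by 11×12 → 148×12, cost 148·11·12 = 19536; cumulative 135124. Total 135124.
Order II = (A(BC)): (BC): 71×11 by 11×12 → 71×12, cost 71·11·12 = 9372; (A(BC)): 148×71 by 71×12 → 148×12, cost 148·71·12 = 126096; cumulative 135468. Total 135468.
Difference: |135124 − 135468| = 344.

344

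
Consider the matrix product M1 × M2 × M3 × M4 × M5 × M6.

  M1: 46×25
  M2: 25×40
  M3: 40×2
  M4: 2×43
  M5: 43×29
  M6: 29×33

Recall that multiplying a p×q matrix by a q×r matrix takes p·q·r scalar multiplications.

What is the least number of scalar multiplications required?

11744

Adjacent pairs: M1M2 = 46·25·40 = 46000; M2M3 = 25·40·2 = 2000; M3M4 = 40·2·43 = 3440; M4M5 = 2·43·29 = 2494; M5M6 = 43·29·33 = 41151.
Length 3: M1..M3: k=1: 0+2000+46·25·2=4300; k=2: 46000+0+46·40·2=49680 → min 4300 | M2..M4: k=2: 0+3440+25·40·43=46440; k=3: 2000+0+25·2·43=4150 → min 4150 | M3..M5: k=3: 0+2494+40·2·29=4814; k=4: 3440+0+40·43·29=53320 → min 4814 | M4..M6: k=4: 0+41151+2·43·33=43989; k=5: 2494+0+2·29·33=4408 → min 4408.
Length 4: M1..M4: k=1: 0+4150+46·25·43=53600; k=2: 46000+3440+46·40·43=128560; k=3: 4300+0+46·2·43=8256 → min 8256 | M2..M5: k=2: 0+4814+25·40·29=33814; k=3: 2000+2494+25·2·29=5944; k=4: 4150+0+25·43·29=35325 → min 5944 | M3..M6: k=3: 0+4408+40·2·33=7048; k=4: 3440+41151+40·43·33=101351; k=5: 4814+0+40·29·33=43094 → min 7048.
Length 5: M1..M5: k=1: 0+5944+46·25·29=39294; k=2: 46000+4814+46·40·29=104174; k=3: 4300+2494+46·2·29=9462; k=4: 8256+0+46·43·29=65618 → min 9462 | M2..M6: k=2: 0+7048+25·40·33=40048; k=3: 2000+4408+25·2·33=8058; k=4: 4150+41151+25·43·33=80776; k=5: 5944+0+25·29·33=29869 → min 8058.
Length 6: M1..M6: k=1: 0+8058+46·25·33=46008; k=2: 46000+7048+46·40·33=113768; k=3: 4300+4408+46·2·33=11744; k=4: 8256+41151+46·43·33=114681; k=5: 9462+0+46·29·33=53484 → min 11744.
Optimal order: ((M1 × (M2 × M3)) × ((M4 × M5) × M6)) with cost 11744.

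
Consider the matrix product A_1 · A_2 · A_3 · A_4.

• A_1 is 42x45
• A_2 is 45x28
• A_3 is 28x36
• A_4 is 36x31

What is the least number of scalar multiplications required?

120624

Adjacent pairs: A_1A_2 = 42·45·28 = 52920; A_2A_3 = 45·28·36 = 45360; A_3A_4 = 28·36·31 = 31248.
Length 3: A_1..A_3: k=1: 0+45360+42·45·36=113400; k=2: 52920+0+42·28·36=95256 → min 95256 | A_2..A_4: k=2: 0+31248+45·28·31=70308; k=3: 45360+0+45·36·31=95580 → min 70308.
Length 4: A_1..A_4: k=1: 0+70308+42·45·31=128898; k=2: 52920+31248+42·28·31=120624; k=3: 95256+0+42·36·31=142128 → min 120624.
Optimal order: ((A_1 · A_2) · (A_3 · A_4)) with cost 120624.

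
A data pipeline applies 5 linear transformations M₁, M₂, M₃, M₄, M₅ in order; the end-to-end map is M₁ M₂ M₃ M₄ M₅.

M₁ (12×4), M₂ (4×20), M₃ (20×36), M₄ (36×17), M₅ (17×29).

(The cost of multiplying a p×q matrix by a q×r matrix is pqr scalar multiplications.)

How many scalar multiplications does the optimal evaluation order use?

Adjacent pairs: M₁M₂ = 12·4·20 = 960; M₂M₃ = 4·20·36 = 2880; M₃M₄ = 20·36·17 = 12240; M₄M₅ = 36·17·29 = 17748.
Length 3: M₁..M₃: k=1: 0+2880+12·4·36=4608; k=2: 960+0+12·20·36=9600 → min 4608 | M₂..M₄: k=2: 0+12240+4·20·17=13600; k=3: 2880+0+4·36·17=5328 → min 5328 | M₃..M₅: k=3: 0+17748+20·36·29=38628; k=4: 12240+0+20·17·29=22100 → min 22100.
Length 4: M₁..M₄: k=1: 0+5328+12·4·17=6144; k=2: 960+12240+12·20·17=17280; k=3: 4608+0+12·36·17=11952 → min 6144 | M₂..M₅: k=2: 0+22100+4·20·29=24420; k=3: 2880+17748+4·36·29=24804; k=4: 5328+0+4·17·29=7300 → min 7300.
Length 5: M₁..M₅: k=1: 0+7300+12·4·29=8692; k=2: 960+22100+12·20·29=30020; k=3: 4608+17748+12·36·29=34884; k=4: 6144+0+12·17·29=12060 → min 8692.
Optimal order: (M₁ (((M₂ M₃) M₄) M₅)) with cost 8692.

8692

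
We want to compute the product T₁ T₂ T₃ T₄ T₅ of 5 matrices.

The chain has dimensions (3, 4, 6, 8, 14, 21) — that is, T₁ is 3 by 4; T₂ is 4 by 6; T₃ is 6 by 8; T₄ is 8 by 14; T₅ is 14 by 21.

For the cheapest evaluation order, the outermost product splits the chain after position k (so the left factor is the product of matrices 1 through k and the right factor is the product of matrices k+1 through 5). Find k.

Adjacent pairs: T₁T₂ = 3·4·6 = 72; T₂T₃ = 4·6·8 = 192; T₃T₄ = 6·8·14 = 672; T₄T₅ = 8·14·21 = 2352.
Length 3: T₁..T₃: k=1: 0+192+3·4·8=288; k=2: 72+0+3·6·8=216 → min 216 | T₂..T₄: k=2: 0+672+4·6·14=1008; k=3: 192+0+4·8·14=640 → min 640 | T₃..T₅: k=3: 0+2352+6·8·21=3360; k=4: 672+0+6·14·21=2436 → min 2436.
Length 4: T₁..T₄: k=1: 0+640+3·4·14=808; k=2: 72+672+3·6·14=996; k=3: 216+0+3·8·14=552 → min 552 | T₂..T₅: k=2: 0+2436+4·6·21=2940; k=3: 192+2352+4·8·21=3216; k=4: 640+0+4·14·21=1816 → min 1816.
Top-level splits: k=1: (T₁..T₁)·(T₂..T₅) → 0+1816+3·4·21 = 2068; k=2: (T₁..T₂)·(T₃..T₅) → 72+2436+3·6·21 = 2886; k=3: (T₁..T₃)·(T₄..T₅) → 216+2352+3·8·21 = 3072; k=4: (T₁..T₄)·(T₅..T₅) → 552+0+3·14·21 = 1434.
Best split is after T₄, i.e. k = 4.

4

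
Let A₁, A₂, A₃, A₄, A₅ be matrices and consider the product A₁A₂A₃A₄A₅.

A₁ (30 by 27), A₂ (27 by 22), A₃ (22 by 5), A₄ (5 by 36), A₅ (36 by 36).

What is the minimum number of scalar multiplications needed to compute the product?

18900

Adjacent pairs: A₁A₂ = 30·27·22 = 17820; A₂A₃ = 27·22·5 = 2970; A₃A₄ = 22·5·36 = 3960; A₄A₅ = 5·36·36 = 6480.
Length 3: A₁..A₃: k=1: 0+2970+30·27·5=7020; k=2: 17820+0+30·22·5=21120 → min 7020 | A₂..A₄: k=2: 0+3960+27·22·36=25344; k=3: 2970+0+27·5·36=7830 → min 7830 | A₃..A₅: k=3: 0+6480+22·5·36=10440; k=4: 3960+0+22·36·36=32472 → min 10440.
Length 4: A₁..A₄: k=1: 0+7830+30·27·36=36990; k=2: 17820+3960+30·22·36=45540; k=3: 7020+0+30·5·36=12420 → min 12420 | A₂..A₅: k=2: 0+10440+27·22·36=31824; k=3: 2970+6480+27·5·36=14310; k=4: 7830+0+27·36·36=42822 → min 14310.
Length 5: A₁..A₅: k=1: 0+14310+30·27·36=43470; k=2: 17820+10440+30·22·36=52020; k=3: 7020+6480+30·5·36=18900; k=4: 12420+0+30·36·36=51300 → min 18900.
Optimal order: ((A₁(A₂A₃))(A₄A₅)) with cost 18900.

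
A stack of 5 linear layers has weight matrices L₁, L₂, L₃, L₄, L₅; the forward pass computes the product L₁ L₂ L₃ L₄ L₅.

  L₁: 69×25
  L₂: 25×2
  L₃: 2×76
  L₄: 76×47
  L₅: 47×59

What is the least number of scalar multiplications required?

24282

Adjacent pairs: L₁L₂ = 69·25·2 = 3450; L₂L₃ = 25·2·76 = 3800; L₃L₄ = 2·76·47 = 7144; L₄L₅ = 76·47·59 = 210748.
Length 3: L₁..L₃: k=1: 0+3800+69·25·76=134900; k=2: 3450+0+69·2·76=13938 → min 13938 | L₂..L₄: k=2: 0+7144+25·2·47=9494; k=3: 3800+0+25·76·47=93100 → min 9494 | L₃..L₅: k=3: 0+210748+2·76·59=219716; k=4: 7144+0+2·47·59=12690 → min 12690.
Length 4: L₁..L₄: k=1: 0+9494+69·25·47=90569; k=2: 3450+7144+69·2·47=17080; k=3: 13938+0+69·76·47=260406 → min 17080 | L₂..L₅: k=2: 0+12690+25·2·59=15640; k=3: 3800+210748+25·76·59=326648; k=4: 9494+0+25·47·59=78819 → min 15640.
Length 5: L₁..L₅: k=1: 0+15640+69·25·59=117415; k=2: 3450+12690+69·2·59=24282; k=3: 13938+210748+69·76·59=534082; k=4: 17080+0+69·47·59=208417 → min 24282.
Optimal order: ((L₁ L₂) ((L₃ L₄) L₅)) with cost 24282.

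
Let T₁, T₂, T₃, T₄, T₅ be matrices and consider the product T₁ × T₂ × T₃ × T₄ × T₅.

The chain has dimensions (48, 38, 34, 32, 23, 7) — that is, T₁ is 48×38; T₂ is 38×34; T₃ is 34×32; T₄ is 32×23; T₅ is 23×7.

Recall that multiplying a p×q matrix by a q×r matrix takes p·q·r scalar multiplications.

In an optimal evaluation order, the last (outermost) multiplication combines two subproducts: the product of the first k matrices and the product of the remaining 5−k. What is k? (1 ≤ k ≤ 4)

1

Adjacent pairs: T₁T₂ = 48·38·34 = 62016; T₂T₃ = 38·34·32 = 41344; T₃T₄ = 34·32·23 = 25024; T₄T₅ = 32·23·7 = 5152.
Length 3: T₁..T₃: k=1: 0+41344+48·38·32=99712; k=2: 62016+0+48·34·32=114240 → min 99712 | T₂..T₄: k=2: 0+25024+38·34·23=54740; k=3: 41344+0+38·32·23=69312 → min 54740 | T₃..T₅: k=3: 0+5152+34·32·7=12768; k=4: 25024+0+34·23·7=30498 → min 12768.
Length 4: T₁..T₄: k=1: 0+54740+48·38·23=96692; k=2: 62016+25024+48·34·23=124576; k=3: 99712+0+48·32·23=135040 → min 96692 | T₂..T₅: k=2: 0+12768+38·34·7=21812; k=3: 41344+5152+38·32·7=55008; k=4: 54740+0+38·23·7=60858 → min 21812.
Top-level splits: k=1: (T₁..T₁)·(T₂..T₅) → 0+21812+48·38·7 = 34580; k=2: (T₁..T₂)·(T₃..T₅) → 62016+12768+48·34·7 = 86208; k=3: (T₁..T₃)·(T₄..T₅) → 99712+5152+48·32·7 = 115616; k=4: (T₁..T₄)·(T₅..T₅) → 96692+0+48·23·7 = 104420.
Best split is after T₁, i.e. k = 1.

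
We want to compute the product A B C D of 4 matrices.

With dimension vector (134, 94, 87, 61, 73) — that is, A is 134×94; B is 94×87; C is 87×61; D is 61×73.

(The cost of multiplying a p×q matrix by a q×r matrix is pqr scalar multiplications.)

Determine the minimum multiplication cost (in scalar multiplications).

Adjacent pairs: AB = 134·94·87 = 1095852; BC = 94·87·61 = 498858; CD = 87·61·73 = 387411.
Length 3: A..C: k=1: 0+498858+134·94·61=1267214; k=2: 1095852+0+134·87·61=1806990 → min 1267214 | B..D: k=2: 0+387411+94·87·73=984405; k=3: 498858+0+94·61·73=917440 → min 917440.
Length 4: A..D: k=1: 0+917440+134·94·73=1836948; k=2: 1095852+387411+134·87·73=2334297; k=3: 1267214+0+134·61·73=1863916 → min 1836948.
Optimal order: (A ((B C) D)) with cost 1836948.

1836948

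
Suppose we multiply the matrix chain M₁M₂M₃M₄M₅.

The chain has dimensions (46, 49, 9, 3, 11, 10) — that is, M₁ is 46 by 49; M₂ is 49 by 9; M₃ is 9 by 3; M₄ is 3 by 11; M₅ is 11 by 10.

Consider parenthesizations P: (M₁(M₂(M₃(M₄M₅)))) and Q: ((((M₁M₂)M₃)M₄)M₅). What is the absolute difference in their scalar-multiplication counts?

556

Order P = (M₁(M₂(M₃(M₄M₅)))): (M₄M₅): 3×11 by 11×10 → 3×10, cost 3·11·10 = 330; (M₃(M₄M₅)): 9×3 by 3×10 → 9×10, cost 9·3·10 = 270; cumulative 600; (M₂(M₃(M₄M₅))): 49×9 by 9×10 → 49×10, cost 49·9·10 = 4410; cumulative 5010; (M₁(M₂(M₃(M₄M₅)))): 46×49 by 49×10 → 46×10, cost 46·49·10 = 22540; cumulative 27550. Total 27550.
Order Q = ((((M₁M₂)M₃)M₄)M₅): (M₁M₂): 46×49 by 49×9 → 46×9, cost 46·49·9 = 20286; ((M₁M₂)M₃): 46×9 by 9×3 → 46×3, cost 46·9·3 = 1242; cumulative 21528; (((M₁M₂)M₃)M₄): 46×3 by 3×11 → 46×11, cost 46·3·11 = 1518; cumulative 23046; ((((M₁M₂)M₃)M₄)M₅): 46×11 by 11×10 → 46×10, cost 46·11·10 = 5060; cumulative 28106. Total 28106.
Difference: |27550 − 28106| = 556.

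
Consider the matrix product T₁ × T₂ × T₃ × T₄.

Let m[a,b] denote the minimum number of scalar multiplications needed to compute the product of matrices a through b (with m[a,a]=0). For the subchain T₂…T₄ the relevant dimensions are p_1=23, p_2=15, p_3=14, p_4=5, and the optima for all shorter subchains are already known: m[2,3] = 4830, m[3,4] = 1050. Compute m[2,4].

2775

m[2,4] = min over k∈[2,3] of m[2,k]+m[k+1,4]+p_{1}·p_k·p_{4}.
k=2: 0 + 1050 + 23·15·5 = 2775; k=3: 4830 + 0 + 23·14·5 = 6440.
Minimum: 2775 at k=2.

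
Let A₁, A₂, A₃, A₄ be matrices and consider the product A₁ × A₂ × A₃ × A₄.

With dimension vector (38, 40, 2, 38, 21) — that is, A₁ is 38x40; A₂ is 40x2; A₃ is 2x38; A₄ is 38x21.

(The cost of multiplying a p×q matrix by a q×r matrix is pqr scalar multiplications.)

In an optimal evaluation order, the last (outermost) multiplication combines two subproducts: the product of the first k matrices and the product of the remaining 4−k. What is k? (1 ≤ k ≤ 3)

2

Adjacent pairs: A₁A₂ = 38·40·2 = 3040; A₂A₃ = 40·2·38 = 3040; A₃A₄ = 2·38·21 = 1596.
Length 3: A₁..A₃: k=1: 0+3040+38·40·38=60800; k=2: 3040+0+38·2·38=5928 → min 5928 | A₂..A₄: k=2: 0+1596+40·2·21=3276; k=3: 3040+0+40·38·21=34960 → min 3276.
Top-level splits: k=1: (A₁..A₁)·(A₂..A₄) → 0+3276+38·40·21 = 35196; k=2: (A₁..A₂)·(A₃..A₄) → 3040+1596+38·2·21 = 6232; k=3: (A₁..A₃)·(A₄..A₄) → 5928+0+38·38·21 = 36252.
Best split is after A₂, i.e. k = 2.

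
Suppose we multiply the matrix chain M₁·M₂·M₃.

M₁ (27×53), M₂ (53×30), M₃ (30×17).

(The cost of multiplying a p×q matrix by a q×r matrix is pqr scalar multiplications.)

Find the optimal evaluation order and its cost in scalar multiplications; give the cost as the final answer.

(M₁·(M₂·M₃)): cost 51357.
((M₁·M₂)·M₃): cost 56700.
Optimal: (M₁·(M₂·M₃)) with cost 51357.

51357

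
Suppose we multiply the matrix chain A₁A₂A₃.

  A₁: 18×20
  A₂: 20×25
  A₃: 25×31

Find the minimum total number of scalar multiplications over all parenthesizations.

Order (A₁(A₂A₃)): (A₂A₃): 20×25 by 25×31 → 20×31, cost 20·25·31 = 15500; (A₁(A₂A₃)): 18×20 by 20×31 → 18×31, cost 18·20·31 = 11160; cumulative 26660. Total 26660.
Order ((A₁A₂)A₃): (A₁A₂): 18×20 by 20×25 → 18×25, cost 18·20·25 = 9000; ((A₁A₂)A₃): 18×25 by 25×31 → 18×31, cost 18·25·31 = 13950; cumulative 22950. Total 22950.
Minimum: 22950.

22950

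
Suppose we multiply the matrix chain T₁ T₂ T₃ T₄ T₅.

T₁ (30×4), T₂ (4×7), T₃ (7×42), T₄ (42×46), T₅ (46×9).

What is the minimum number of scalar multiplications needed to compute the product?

11640

Adjacent pairs: T₁T₂ = 30·4·7 = 840; T₂T₃ = 4·7·42 = 1176; T₃T₄ = 7·42·46 = 13524; T₄T₅ = 42·46·9 = 17388.
Length 3: T₁..T₃: k=1: 0+1176+30·4·42=6216; k=2: 840+0+30·7·42=9660 → min 6216 | T₂..T₄: k=2: 0+13524+4·7·46=14812; k=3: 1176+0+4·42·46=8904 → min 8904 | T₃..T₅: k=3: 0+17388+7·42·9=20034; k=4: 13524+0+7·46·9=16422 → min 16422.
Length 4: T₁..T₄: k=1: 0+8904+30·4·46=14424; k=2: 840+13524+30·7·46=24024; k=3: 6216+0+30·42·46=64176 → min 14424 | T₂..T₅: k=2: 0+16422+4·7·9=16674; k=3: 1176+17388+4·42·9=20076; k=4: 8904+0+4·46·9=10560 → min 10560.
Length 5: T₁..T₅: k=1: 0+10560+30·4·9=11640; k=2: 840+16422+30·7·9=19152; k=3: 6216+17388+30·42·9=34944; k=4: 14424+0+30·46·9=26844 → min 11640.
Optimal order: (T₁ (((T₂ T₃) T₄) T₅)) with cost 11640.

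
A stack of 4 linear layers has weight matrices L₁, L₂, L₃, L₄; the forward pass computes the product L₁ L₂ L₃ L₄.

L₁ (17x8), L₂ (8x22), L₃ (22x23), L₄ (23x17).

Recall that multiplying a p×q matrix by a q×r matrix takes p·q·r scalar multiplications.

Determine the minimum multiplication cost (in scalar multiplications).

Adjacent pairs: L₁L₂ = 17·8·22 = 2992; L₂L₃ = 8·22·23 = 4048; L₃L₄ = 22·23·17 = 8602.
Length 3: L₁..L₃: k=1: 0+4048+17·8·23=7176; k=2: 2992+0+17·22·23=11594 → min 7176 | L₂..L₄: k=2: 0+8602+8·22·17=11594; k=3: 4048+0+8·23·17=7176 → min 7176.
Length 4: L₁..L₄: k=1: 0+7176+17·8·17=9488; k=2: 2992+8602+17·22·17=17952; k=3: 7176+0+17·23·17=13823 → min 9488.
Optimal order: (L₁ ((L₂ L₃) L₄)) with cost 9488.

9488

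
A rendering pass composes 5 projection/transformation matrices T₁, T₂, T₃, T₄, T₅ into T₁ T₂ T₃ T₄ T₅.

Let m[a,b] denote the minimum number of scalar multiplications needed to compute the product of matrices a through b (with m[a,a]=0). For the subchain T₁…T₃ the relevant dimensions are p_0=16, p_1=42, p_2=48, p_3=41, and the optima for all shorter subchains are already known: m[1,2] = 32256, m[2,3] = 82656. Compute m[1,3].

63744

m[1,3] = min over k∈[1,2] of m[1,k]+m[k+1,3]+p_{0}·p_k·p_{3}.
k=1: 0 + 82656 + 16·42·41 = 110208; k=2: 32256 + 0 + 16·48·41 = 63744.
Minimum: 63744 at k=2.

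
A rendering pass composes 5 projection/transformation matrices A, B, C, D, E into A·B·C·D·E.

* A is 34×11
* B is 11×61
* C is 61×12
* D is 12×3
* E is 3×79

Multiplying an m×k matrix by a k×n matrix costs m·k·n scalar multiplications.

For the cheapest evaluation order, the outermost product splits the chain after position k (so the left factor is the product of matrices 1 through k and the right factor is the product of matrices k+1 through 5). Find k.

Adjacent pairs: AB = 34·11·61 = 22814; BC = 11·61·12 = 8052; CD = 61·12·3 = 2196; DE = 12·3·79 = 2844.
Length 3: A..C: k=1: 0+8052+34·11·12=12540; k=2: 22814+0+34·61·12=47702 → min 12540 | B..D: k=2: 0+2196+11·61·3=4209; k=3: 8052+0+11·12·3=8448 → min 4209 | C..E: k=3: 0+2844+61·12·79=60672; k=4: 2196+0+61·3·79=16653 → min 16653.
Length 4: A..D: k=1: 0+4209+34·11·3=5331; k=2: 22814+2196+34·61·3=31232; k=3: 12540+0+34·12·3=13764 → min 5331 | B..E: k=2: 0+16653+11·61·79=69662; k=3: 8052+2844+11·12·79=21324; k=4: 4209+0+11·3·79=6816 → min 6816.
Top-level splits: k=1: (A..A)·(B..E) → 0+6816+34·11·79 = 36362; k=2: (A..B)·(C..E) → 22814+16653+34·61·79 = 203313; k=3: (A..C)·(D..E) → 12540+2844+34·12·79 = 47616; k=4: (A..D)·(E..E) → 5331+0+34·3·79 = 13389.
Best split is after D, i.e. k = 4.

4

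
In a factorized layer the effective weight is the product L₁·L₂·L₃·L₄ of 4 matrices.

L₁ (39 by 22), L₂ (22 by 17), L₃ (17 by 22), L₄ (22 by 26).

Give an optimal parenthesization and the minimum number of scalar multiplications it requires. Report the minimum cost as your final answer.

Adjacent pairs: L₁L₂ = 39·22·17 = 14586; L₂L₃ = 22·17·22 = 8228; L₃L₄ = 17·22·26 = 9724.
Length 3: L₁..L₃: k=1: 0+8228+39·22·22=27104; k=2: 14586+0+39·17·22=29172 → min 27104 | L₂..L₄: k=2: 0+9724+22·17·26=19448; k=3: 8228+0+22·22·26=20812 → min 19448.
Length 4: L₁..L₄: k=1: 0+19448+39·22·26=41756; k=2: 14586+9724+39·17·26=41548; k=3: 27104+0+39·22·26=49412 → min 41548.
Optimal parenthesization: ((L₁·L₂)·(L₃·L₄)) with cost 41548.

41548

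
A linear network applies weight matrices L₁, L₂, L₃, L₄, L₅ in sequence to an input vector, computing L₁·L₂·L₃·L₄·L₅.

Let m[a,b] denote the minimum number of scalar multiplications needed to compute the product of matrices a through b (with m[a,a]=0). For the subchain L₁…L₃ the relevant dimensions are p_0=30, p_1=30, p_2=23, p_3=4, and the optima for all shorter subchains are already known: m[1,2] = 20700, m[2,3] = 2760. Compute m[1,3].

m[1,3] = min over k∈[1,2] of m[1,k]+m[k+1,3]+p_{0}·p_k·p_{3}.
k=1: 0 + 2760 + 30·30·4 = 6360; k=2: 20700 + 0 + 30·23·4 = 23460.
Minimum: 6360 at k=1.

6360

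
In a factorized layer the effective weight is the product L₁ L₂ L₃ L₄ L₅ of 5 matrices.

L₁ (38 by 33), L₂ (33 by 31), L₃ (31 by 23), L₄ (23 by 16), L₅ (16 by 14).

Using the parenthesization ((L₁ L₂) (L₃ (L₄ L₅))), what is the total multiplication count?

(L₁ L₂): 38×33 by 33×31 → 38×31, cost 38·33·31 = 38874
(L₄ L₅): 23×16 by 16×14 → 23×14, cost 23·16·14 = 5152
(L₃ (L₄ L₅)): 31×23 by 23×14 → 31×14, cost 31·23·14 = 9982; cumulative 15134
((L₁ L₂) (L₃ (L₄ L₅))): 38×31 by 31×14 → 38×14, cost 38·31·14 = 16492; cumulative 70500
Total: 70500 scalar multiplications.

70500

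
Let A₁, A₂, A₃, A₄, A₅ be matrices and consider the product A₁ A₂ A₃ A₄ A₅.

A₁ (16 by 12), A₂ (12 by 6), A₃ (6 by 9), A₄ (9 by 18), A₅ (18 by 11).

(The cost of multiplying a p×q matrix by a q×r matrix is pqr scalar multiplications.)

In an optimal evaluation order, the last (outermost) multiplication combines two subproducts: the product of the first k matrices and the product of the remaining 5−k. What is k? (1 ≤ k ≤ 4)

Adjacent pairs: A₁A₂ = 16·12·6 = 1152; A₂A₃ = 12·6·9 = 648; A₃A₄ = 6·9·18 = 972; A₄A₅ = 9·18·11 = 1782.
Length 3: A₁..A₃: k=1: 0+648+16·12·9=2376; k=2: 1152+0+16·6·9=2016 → min 2016 | A₂..A₄: k=2: 0+972+12·6·18=2268; k=3: 648+0+12·9·18=2592 → min 2268 | A₃..A₅: k=3: 0+1782+6·9·11=2376; k=4: 972+0+6·18·11=2160 → min 2160.
Length 4: A₁..A₄: k=1: 0+2268+16·12·18=5724; k=2: 1152+972+16·6·18=3852; k=3: 2016+0+16·9·18=4608 → min 3852 | A₂..A₅: k=2: 0+2160+12·6·11=2952; k=3: 648+1782+12·9·11=3618; k=4: 2268+0+12·18·11=4644 → min 2952.
Top-level splits: k=1: (A₁..A₁)·(A₂..A₅) → 0+2952+16·12·11 = 5064; k=2: (A₁..A₂)·(A₃..A₅) → 1152+2160+16·6·11 = 4368; k=3: (A₁..A₃)·(A₄..A₅) → 2016+1782+16·9·11 = 5382; k=4: (A₁..A₄)·(A₅..A₅) → 3852+0+16·18·11 = 7020.
Best split is after A₂, i.e. k = 2.

2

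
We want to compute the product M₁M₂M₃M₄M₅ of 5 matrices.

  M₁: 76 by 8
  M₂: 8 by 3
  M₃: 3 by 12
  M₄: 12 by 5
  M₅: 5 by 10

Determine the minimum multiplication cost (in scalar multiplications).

Adjacent pairs: M₁M₂ = 76·8·3 = 1824; M₂M₃ = 8·3·12 = 288; M₃M₄ = 3·12·5 = 180; M₄M₅ = 12·5·10 = 600.
Length 3: M₁..M₃: k=1: 0+288+76·8·12=7584; k=2: 1824+0+76·3·12=4560 → min 4560 | M₂..M₄: k=2: 0+180+8·3·5=300; k=3: 288+0+8·12·5=768 → min 300 | M₃..M₅: k=3: 0+600+3·12·10=960; k=4: 180+0+3·5·10=330 → min 330.
Length 4: M₁..M₄: k=1: 0+300+76·8·5=3340; k=2: 1824+180+76·3·5=3144; k=3: 4560+0+76·12·5=9120 → min 3144 | M₂..M₅: k=2: 0+330+8·3·10=570; k=3: 288+600+8·12·10=1848; k=4: 300+0+8·5·10=700 → min 570.
Length 5: M₁..M₅: k=1: 0+570+76·8·10=6650; k=2: 1824+330+76·3·10=4434; k=3: 4560+600+76·12·10=14280; k=4: 3144+0+76·5·10=6944 → min 4434.
Optimal order: ((M₁M₂)((M₃M₄)M₅)) with cost 4434.

4434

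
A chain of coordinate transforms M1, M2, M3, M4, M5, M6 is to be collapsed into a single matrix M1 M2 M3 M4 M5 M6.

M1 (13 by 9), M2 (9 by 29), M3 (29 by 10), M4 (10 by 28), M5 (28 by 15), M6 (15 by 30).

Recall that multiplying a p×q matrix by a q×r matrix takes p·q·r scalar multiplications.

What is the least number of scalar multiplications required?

15720

Adjacent pairs: M1M2 = 13·9·29 = 3393; M2M3 = 9·29·10 = 2610; M3M4 = 29·10·28 = 8120; M4M5 = 10·28·15 = 4200; M5M6 = 28·15·30 = 12600.
Length 3: M1..M3: k=1: 0+2610+13·9·10=3780; k=2: 3393+0+13·29·10=7163 → min 3780 | M2..M4: k=2: 0+8120+9·29·28=15428; k=3: 2610+0+9·10·28=5130 → min 5130 | M3..M5: k=3: 0+4200+29·10·15=8550; k=4: 8120+0+29·28·15=20300 → min 8550 | M4..M6: k=4: 0+12600+10·28·30=21000; k=5: 4200+0+10·15·30=8700 → min 8700.
Length 4: M1..M4: k=1: 0+5130+13·9·28=8406; k=2: 3393+8120+13·29·28=22069; k=3: 3780+0+13·10·28=7420 → min 7420 | M2..M5: k=2: 0+8550+9·29·15=12465; k=3: 2610+4200+9·10·15=8160; k=4: 5130+0+9·28·15=8910 → min 8160 | M3..M6: k=3: 0+8700+29·10·30=17400; k=4: 8120+12600+29·28·30=45080; k=5: 8550+0+29·15·30=21600 → min 17400.
Length 5: M1..M5: k=1: 0+8160+13·9·15=9915; k=2: 3393+8550+13·29·15=17598; k=3: 3780+4200+13·10·15=9930; k=4: 7420+0+13·28·15=12880 → min 9915 | M2..M6: k=2: 0+17400+9·29·30=25230; k=3: 2610+8700+9·10·30=14010; k=4: 5130+12600+9·28·30=25290; k=5: 8160+0+9·15·30=12210 → min 12210.
Length 6: M1..M6: k=1: 0+12210+13·9·30=15720; k=2: 3393+17400+13·29·30=32103; k=3: 3780+8700+13·10·30=16380; k=4: 7420+12600+13·28·30=30940; k=5: 9915+0+13·15·30=15765 → min 15720.
Optimal order: (M1 (((M2 M3) (M4 M5)) M6)) with cost 15720.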